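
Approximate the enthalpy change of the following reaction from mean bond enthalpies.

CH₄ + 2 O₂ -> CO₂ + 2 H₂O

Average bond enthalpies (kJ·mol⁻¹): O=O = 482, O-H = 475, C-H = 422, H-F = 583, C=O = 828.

Bonds broken (reactants):
  C-H: 4 × 422 = 1688
  O=O: 2 × 482 = 964
  Σ(broken) = 2652 kJ
Bonds formed (products):
  C=O: 2 × 828 = 1656
  O-H: 4 × 475 = 1900
  Σ(formed) = 3556 kJ
ΔH = Σ(broken) − Σ(formed) = 2652 − 3556 = −904 kJ

ΔH ≈ −904 kJ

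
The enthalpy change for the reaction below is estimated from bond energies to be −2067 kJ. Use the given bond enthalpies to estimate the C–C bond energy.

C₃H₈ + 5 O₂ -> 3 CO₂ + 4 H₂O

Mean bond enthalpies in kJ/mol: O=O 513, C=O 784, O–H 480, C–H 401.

Let D be the C–C bond energy.
Σ(broken) = 2×D + 8×401 + 5×513 = 5773 + 2D
Σ(formed) = 6×784 + 8×480 = 8544
ΔH = Σ(broken) − Σ(formed) = (5773 + 2D) − (8544) = −2771 + 2D
Setting this equal to −2067 kJ gives 2D = 704, so D = 352 kJ/mol.

D(C–C) ≈ 352 kJ/mol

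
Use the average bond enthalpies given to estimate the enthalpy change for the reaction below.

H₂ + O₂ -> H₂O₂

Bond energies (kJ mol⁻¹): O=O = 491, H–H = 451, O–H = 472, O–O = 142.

ΔH ≈ −144 kJ

Bonds broken (reactants):
  H–H: 1 × 451 = 451
  O=O: 1 × 491 = 491
  Σ(broken) = 942 kJ
Bonds formed (products):
  O–H: 2 × 472 = 944
  O–O: 1 × 142 = 142
  Σ(formed) = 1086 kJ
ΔH = Σ(broken) − Σ(formed) = 942 − 1086 = −144 kJ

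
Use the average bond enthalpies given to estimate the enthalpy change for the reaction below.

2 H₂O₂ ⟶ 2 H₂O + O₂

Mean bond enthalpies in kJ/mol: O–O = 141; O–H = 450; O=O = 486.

ΔH ≈ −204 kJ

Bonds broken (reactants):
  O–H: 4 × 450 = 1800
  O–O: 2 × 141 = 282
  Σ(broken) = 2082 kJ
Bonds formed (products):
  O–H: 4 × 450 = 1800
  O=O: 1 × 486 = 486
  Σ(formed) = 2286 kJ
ΔH = Σ(broken) − Σ(formed) = 2082 − 2286 = −204 kJ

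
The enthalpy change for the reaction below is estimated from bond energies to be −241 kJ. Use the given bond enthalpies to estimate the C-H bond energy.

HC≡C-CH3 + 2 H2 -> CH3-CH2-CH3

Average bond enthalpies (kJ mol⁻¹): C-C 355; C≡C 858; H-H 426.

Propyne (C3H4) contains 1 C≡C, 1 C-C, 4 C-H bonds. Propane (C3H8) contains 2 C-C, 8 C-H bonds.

D(C-H) ≈ 399 kJ/mol

Let D be the C-H bond energy.
Σ(broken) = 1×858 + 1×355 + 4×D + 2×426 = 2065 + 4D
Σ(formed) = 2×355 + 8×D = 710 + 8D
ΔH = Σ(broken) − Σ(formed) = (2065 + 4D) − (710 + 8D) = +1355 − 4D
Setting this equal to −241 kJ gives 4D = 1596, so D = 399 kJ/mol.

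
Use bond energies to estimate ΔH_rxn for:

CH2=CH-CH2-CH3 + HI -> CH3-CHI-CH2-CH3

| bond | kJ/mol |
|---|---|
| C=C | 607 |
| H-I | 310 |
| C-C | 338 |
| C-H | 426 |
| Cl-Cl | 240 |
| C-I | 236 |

Bonds broken (reactants):
  C-C: 2 × 338 = 676
  C-H: 8 × 426 = 3408
  C=C: 1 × 607 = 607
  H-I: 1 × 310 = 310
  Σ(broken) = 5001 kJ
Bonds formed (products):
  C-C: 3 × 338 = 1014
  C-H: 9 × 426 = 3834
  C-I: 1 × 236 = 236
  Σ(formed) = 5084 kJ
ΔH = Σ(broken) − Σ(formed) = 5001 − 5084 = −83 kJ

ΔH ≈ −83 kJ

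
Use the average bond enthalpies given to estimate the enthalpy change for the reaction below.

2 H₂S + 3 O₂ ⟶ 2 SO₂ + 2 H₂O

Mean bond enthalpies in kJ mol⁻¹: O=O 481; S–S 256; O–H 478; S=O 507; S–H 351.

Bonds broken (reactants):
  O=O: 3 × 481 = 1443
  S–H: 4 × 351 = 1404
  Σ(broken) = 2847 kJ
Bonds formed (products):
  O–H: 4 × 478 = 1912
  S=O: 4 × 507 = 2028
  Σ(formed) = 3940 kJ
ΔH = Σ(broken) − Σ(formed) = 2847 − 3940 = −1093 kJ

ΔH ≈ −1093 kJ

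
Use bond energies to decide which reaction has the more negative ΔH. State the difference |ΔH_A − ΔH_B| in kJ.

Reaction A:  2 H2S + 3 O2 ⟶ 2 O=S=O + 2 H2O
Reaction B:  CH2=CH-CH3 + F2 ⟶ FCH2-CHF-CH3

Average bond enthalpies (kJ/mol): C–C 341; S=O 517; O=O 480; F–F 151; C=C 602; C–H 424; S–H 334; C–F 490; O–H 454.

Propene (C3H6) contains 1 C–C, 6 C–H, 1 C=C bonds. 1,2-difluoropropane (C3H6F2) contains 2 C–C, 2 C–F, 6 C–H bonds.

Reaction A:
  Bonds broken (reactants):
    O=O: 3 × 480 = 1440
    S–H: 4 × 334 = 1336
    Σ(broken) = 2776 kJ
  Bonds formed (products):
    O–H: 4 × 454 = 1816
    S=O: 4 × 517 = 2068
    Σ(formed) = 3884 kJ
  ΔH_A = 2776 − 3884 = −1108 kJ
Reaction B:
  Bonds broken (reactants):
    C–C: 1 × 341 = 341
    C–H: 6 × 424 = 2544
    C=C: 1 × 602 = 602
    F–F: 1 × 151 = 151
    Σ(broken) = 3638 kJ
  Bonds formed (products):
    C–C: 2 × 341 = 682
    C–F: 2 × 490 = 980
    C–H: 6 × 424 = 2544
    Σ(formed) = 4206 kJ
  ΔH_B = 3638 − 4206 = −568 kJ
ΔH_A − ΔH_B = −540 kJ, so reaction A has the more negative ΔH; |ΔH_A − ΔH_B| = 540 kJ.

Reaction A, by 540 kJ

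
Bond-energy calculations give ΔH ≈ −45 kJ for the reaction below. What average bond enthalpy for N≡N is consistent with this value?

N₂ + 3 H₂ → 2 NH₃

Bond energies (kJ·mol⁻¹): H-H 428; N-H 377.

D(N≡N) ≈ 933 kJ/mol

Let D be the N≡N bond energy.
Σ(broken) = 3×428 + 1×D = 1284 + D
Σ(formed) = 6×377 = 2262
ΔH = Σ(broken) − Σ(formed) = (1284 + D) − (2262) = −978 + D
Setting this equal to −45 kJ gives D = 933 kJ/mol.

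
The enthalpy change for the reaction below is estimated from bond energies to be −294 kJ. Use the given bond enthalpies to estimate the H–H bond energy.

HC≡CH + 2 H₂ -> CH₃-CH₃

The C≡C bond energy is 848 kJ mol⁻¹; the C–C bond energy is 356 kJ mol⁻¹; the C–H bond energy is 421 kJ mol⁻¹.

D(H–H) ≈ 449 kJ/mol

Let D be the H–H bond energy.
Σ(broken) = 1×848 + 2×421 + 2×D = 1690 + 2D
Σ(formed) = 1×356 + 6×421 = 2882
ΔH = Σ(broken) − Σ(formed) = (1690 + 2D) − (2882) = −1192 + 2D
Setting this equal to −294 kJ gives 2D = 898, so D = 449 kJ/mol.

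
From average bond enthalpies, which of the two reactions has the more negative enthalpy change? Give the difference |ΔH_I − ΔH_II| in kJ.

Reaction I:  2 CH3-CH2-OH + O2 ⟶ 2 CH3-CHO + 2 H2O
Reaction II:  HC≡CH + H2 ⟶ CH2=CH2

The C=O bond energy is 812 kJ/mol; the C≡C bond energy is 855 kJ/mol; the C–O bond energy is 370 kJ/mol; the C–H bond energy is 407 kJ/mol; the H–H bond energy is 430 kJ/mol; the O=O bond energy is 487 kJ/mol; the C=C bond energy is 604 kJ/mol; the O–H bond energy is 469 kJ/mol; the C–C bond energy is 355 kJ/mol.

Reaction I:
  Bonds broken (reactants):
    C–C: 2 × 355 = 710
    C–H: 10 × 407 = 4070
    C–O: 2 × 370 = 740
    O–H: 2 × 469 = 938
    O=O: 1 × 487 = 487
    Σ(broken) = 6945 kJ
  Bonds formed (products):
    C–C: 2 × 355 = 710
    C–H: 8 × 407 = 3256
    C=O: 2 × 812 = 1624
    O–H: 4 × 469 = 1876
    Σ(formed) = 7466 kJ
  ΔH_I = 6945 − 7466 = −521 kJ
Reaction II:
  Bonds broken (reactants):
    C≡C: 1 × 855 = 855
    C–H: 2 × 407 = 814
    H–H: 1 × 430 = 430
    Σ(broken) = 2099 kJ
  Bonds formed (products):
    C–H: 4 × 407 = 1628
    C=C: 1 × 604 = 604
    Σ(formed) = 2232 kJ
  ΔH_II = 2099 − 2232 = −133 kJ
ΔH_I − ΔH_II = −388 kJ, so reaction I has the more negative ΔH; |ΔH_I − ΔH_II| = 388 kJ.

Reaction I, by 388 kJ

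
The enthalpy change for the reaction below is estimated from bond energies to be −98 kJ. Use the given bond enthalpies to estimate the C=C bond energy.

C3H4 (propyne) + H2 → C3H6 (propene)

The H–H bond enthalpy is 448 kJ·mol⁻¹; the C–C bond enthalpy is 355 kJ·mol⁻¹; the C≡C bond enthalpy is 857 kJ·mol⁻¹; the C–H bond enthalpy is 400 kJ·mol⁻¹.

Let D be the C=C bond energy.
Σ(broken) = 1×857 + 1×355 + 4×400 + 1×448 = 3260
Σ(formed) = 1×355 + 6×400 + 1×D = 2755 + D
ΔH = Σ(broken) − Σ(formed) = (3260) − (2755 + D) = +505 − D
Setting this equal to −98 kJ gives D = 603 kJ/mol.

D(C=C) ≈ 603 kJ/mol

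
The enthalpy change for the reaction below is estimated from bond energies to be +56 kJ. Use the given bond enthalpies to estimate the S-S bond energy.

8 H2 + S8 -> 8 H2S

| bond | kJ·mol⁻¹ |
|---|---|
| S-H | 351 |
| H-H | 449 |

Let D be the S-S bond energy.
Σ(broken) = 8×449 + 8×D = 3592 + 8D
Σ(formed) = 16×351 = 5616
ΔH = Σ(broken) − Σ(formed) = (3592 + 8D) − (5616) = −2024 + 8D
Setting this equal to +56 kJ gives 8D = 2080, so D = 260 kJ/mol.

D(S-S) ≈ 260 kJ/mol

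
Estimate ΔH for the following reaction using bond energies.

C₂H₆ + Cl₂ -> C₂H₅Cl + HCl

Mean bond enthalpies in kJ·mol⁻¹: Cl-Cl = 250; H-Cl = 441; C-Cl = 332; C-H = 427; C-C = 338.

Bonds broken (reactants):
  C-C: 1 × 338 = 338
  C-H: 6 × 427 = 2562
  Cl-Cl: 1 × 250 = 250
  Σ(broken) = 3150 kJ
Bonds formed (products):
  C-C: 1 × 338 = 338
  C-Cl: 1 × 332 = 332
  C-H: 5 × 427 = 2135
  H-Cl: 1 × 441 = 441
  Σ(formed) = 3246 kJ
ΔH = Σ(broken) − Σ(formed) = 3150 − 3246 = −96 kJ

ΔH ≈ −96 kJ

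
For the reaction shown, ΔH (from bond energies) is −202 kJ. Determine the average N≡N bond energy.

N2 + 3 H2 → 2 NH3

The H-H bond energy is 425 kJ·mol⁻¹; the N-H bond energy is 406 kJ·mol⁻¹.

D(N≡N) ≈ 959 kJ/mol

Let D be the N≡N bond energy.
Σ(broken) = 3×425 + 1×D = 1275 + D
Σ(formed) = 6×406 = 2436
ΔH = Σ(broken) − Σ(formed) = (1275 + D) − (2436) = −1161 + D
Setting this equal to −202 kJ gives D = 959 kJ/mol.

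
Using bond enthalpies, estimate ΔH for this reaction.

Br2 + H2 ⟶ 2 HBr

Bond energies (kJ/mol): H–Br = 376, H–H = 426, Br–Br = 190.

ΔH ≈ −136 kJ

Bonds broken (reactants):
  Br–Br: 1 × 190 = 190
  H–H: 1 × 426 = 426
  Σ(broken) = 616 kJ
Bonds formed (products):
  H–Br: 2 × 376 = 752
  Σ(formed) = 752 kJ
ΔH = Σ(broken) − Σ(formed) = 616 − 752 = −136 kJ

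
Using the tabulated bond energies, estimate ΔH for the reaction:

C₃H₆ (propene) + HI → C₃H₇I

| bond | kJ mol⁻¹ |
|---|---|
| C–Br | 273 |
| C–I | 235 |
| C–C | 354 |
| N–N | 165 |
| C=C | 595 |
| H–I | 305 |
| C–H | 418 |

Bonds broken (reactants):
  C–C: 1 × 354 = 354
  C–H: 6 × 418 = 2508
  C=C: 1 × 595 = 595
  H–I: 1 × 305 = 305
  Σ(broken) = 3762 kJ
Bonds formed (products):
  C–C: 2 × 354 = 708
  C–H: 7 × 418 = 2926
  C–I: 1 × 235 = 235
  Σ(formed) = 3869 kJ
ΔH = Σ(broken) − Σ(formed) = 3762 − 3869 = −107 kJ

ΔH ≈ −107 kJ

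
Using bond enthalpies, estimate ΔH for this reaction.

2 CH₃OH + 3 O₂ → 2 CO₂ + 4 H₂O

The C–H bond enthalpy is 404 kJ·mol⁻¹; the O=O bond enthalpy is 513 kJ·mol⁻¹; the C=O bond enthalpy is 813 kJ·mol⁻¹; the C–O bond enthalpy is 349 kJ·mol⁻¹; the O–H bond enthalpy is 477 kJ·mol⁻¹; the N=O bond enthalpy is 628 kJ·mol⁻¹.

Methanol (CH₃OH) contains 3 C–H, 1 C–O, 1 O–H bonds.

ΔH ≈ −1453 kJ

Bonds broken (reactants):
  C–H: 6 × 404 = 2424
  C–O: 2 × 349 = 698
  O–H: 2 × 477 = 954
  O=O: 3 × 513 = 1539
  Σ(broken) = 5615 kJ
Bonds formed (products):
  C=O: 4 × 813 = 3252
  O–H: 8 × 477 = 3816
  Σ(formed) = 7068 kJ
ΔH = Σ(broken) − Σ(formed) = 5615 − 7068 = −1453 kJ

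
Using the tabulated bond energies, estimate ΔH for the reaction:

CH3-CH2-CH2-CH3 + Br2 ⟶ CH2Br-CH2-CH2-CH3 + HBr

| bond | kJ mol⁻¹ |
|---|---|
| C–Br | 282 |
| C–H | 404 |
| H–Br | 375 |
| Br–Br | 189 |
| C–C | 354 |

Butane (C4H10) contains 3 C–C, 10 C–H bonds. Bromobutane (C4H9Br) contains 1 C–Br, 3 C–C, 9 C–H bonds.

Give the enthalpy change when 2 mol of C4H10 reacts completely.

Bonds broken (reactants):
  Br–Br: 1 × 189 = 189
  C–C: 3 × 354 = 1062
  C–H: 10 × 404 = 4040
  Σ(broken) = 5291 kJ
Bonds formed (products):
  C–Br: 1 × 282 = 282
  C–C: 3 × 354 = 1062
  C–H: 9 × 404 = 3636
  H–Br: 1 × 375 = 375
  Σ(formed) = 5355 kJ
ΔH = Σ(broken) − Σ(formed) = 5291 − 5355 = −64 kJ
For 2× the reaction as written: 2 × (−64) = −128 kJ

ΔH = −128 kJ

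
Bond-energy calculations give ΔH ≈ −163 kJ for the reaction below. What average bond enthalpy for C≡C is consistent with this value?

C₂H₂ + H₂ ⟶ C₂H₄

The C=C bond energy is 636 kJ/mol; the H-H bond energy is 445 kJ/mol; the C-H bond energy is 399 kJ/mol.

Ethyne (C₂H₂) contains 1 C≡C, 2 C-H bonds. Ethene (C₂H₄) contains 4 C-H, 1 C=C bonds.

Let D be the C≡C bond energy.
Σ(broken) = 1×D + 2×399 + 1×445 = 1243 + D
Σ(formed) = 4×399 + 1×636 = 2232
ΔH = Σ(broken) − Σ(formed) = (1243 + D) − (2232) = −989 + D
Setting this equal to −163 kJ gives D = 826 kJ/mol.

D(C≡C) ≈ 826 kJ/mol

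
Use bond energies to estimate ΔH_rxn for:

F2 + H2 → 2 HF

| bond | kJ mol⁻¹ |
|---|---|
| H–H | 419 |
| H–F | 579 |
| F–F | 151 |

ΔH ≈ −588 kJ

Bonds broken (reactants):
  F–F: 1 × 151 = 151
  H–H: 1 × 419 = 419
  Σ(broken) = 570 kJ
Bonds formed (products):
  H–F: 2 × 579 = 1158
  Σ(formed) = 1158 kJ
ΔH = Σ(broken) − Σ(formed) = 570 − 1158 = −588 kJ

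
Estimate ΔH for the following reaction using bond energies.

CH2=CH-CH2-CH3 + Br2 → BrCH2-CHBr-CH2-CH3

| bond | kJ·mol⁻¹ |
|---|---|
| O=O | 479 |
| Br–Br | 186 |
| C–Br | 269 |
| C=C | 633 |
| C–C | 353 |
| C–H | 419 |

ΔH ≈ −72 kJ

Bonds broken (reactants):
  Br–Br: 1 × 186 = 186
  C–C: 2 × 353 = 706
  C–H: 8 × 419 = 3352
  C=C: 1 × 633 = 633
  Σ(broken) = 4877 kJ
Bonds formed (products):
  C–Br: 2 × 269 = 538
  C–C: 3 × 353 = 1059
  C–H: 8 × 419 = 3352
  Σ(formed) = 4949 kJ
ΔH = Σ(broken) − Σ(formed) = 4877 − 4949 = −72 kJ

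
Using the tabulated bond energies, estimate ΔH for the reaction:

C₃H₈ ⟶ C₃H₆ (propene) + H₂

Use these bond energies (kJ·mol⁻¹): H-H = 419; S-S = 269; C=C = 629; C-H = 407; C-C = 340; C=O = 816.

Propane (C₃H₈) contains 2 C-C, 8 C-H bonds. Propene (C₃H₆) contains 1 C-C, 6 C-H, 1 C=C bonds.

Bonds broken (reactants):
  C-C: 2 × 340 = 680
  C-H: 8 × 407 = 3256
  Σ(broken) = 3936 kJ
Bonds formed (products):
  C-C: 1 × 340 = 340
  C-H: 6 × 407 = 2442
  C=C: 1 × 629 = 629
  H-H: 1 × 419 = 419
  Σ(formed) = 3830 kJ
ΔH = Σ(broken) − Σ(formed) = 3936 − 3830 = +106 kJ

ΔH ≈ +106 kJ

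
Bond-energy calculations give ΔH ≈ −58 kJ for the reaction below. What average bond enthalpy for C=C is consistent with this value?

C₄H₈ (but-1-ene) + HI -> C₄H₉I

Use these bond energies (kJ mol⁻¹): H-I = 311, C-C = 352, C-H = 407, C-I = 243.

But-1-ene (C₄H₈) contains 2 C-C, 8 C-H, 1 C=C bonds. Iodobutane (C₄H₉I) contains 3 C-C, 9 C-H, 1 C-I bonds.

D(C=C) ≈ 633 kJ/mol

Let D be the C=C bond energy.
Σ(broken) = 2×352 + 8×407 + 1×D + 1×311 = 4271 + D
Σ(formed) = 3×352 + 9×407 + 1×243 = 4962
ΔH = Σ(broken) − Σ(formed) = (4271 + D) − (4962) = −691 + D
Setting this equal to −58 kJ gives D = 633 kJ/mol.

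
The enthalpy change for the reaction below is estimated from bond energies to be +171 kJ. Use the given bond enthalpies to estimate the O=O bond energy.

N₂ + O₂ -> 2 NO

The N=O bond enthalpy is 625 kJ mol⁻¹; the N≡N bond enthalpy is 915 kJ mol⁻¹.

Let D be the O=O bond energy.
Σ(broken) = 1×915 + 1×D = 915 + D
Σ(formed) = 2×625 = 1250
ΔH = Σ(broken) − Σ(formed) = (915 + D) − (1250) = −335 + D
Setting this equal to +171 kJ gives D = 506 kJ/mol.

D(O=O) ≈ 506 kJ/mol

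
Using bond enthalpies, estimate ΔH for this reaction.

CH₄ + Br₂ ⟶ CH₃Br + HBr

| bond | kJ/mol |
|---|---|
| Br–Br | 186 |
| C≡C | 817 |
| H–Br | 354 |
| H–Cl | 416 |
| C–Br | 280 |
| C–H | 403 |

ΔH ≈ −45 kJ

Bonds broken (reactants):
  Br–Br: 1 × 186 = 186
  C–H: 4 × 403 = 1612
  Σ(broken) = 1798 kJ
Bonds formed (products):
  C–Br: 1 × 280 = 280
  C–H: 3 × 403 = 1209
  H–Br: 1 × 354 = 354
  Σ(formed) = 1843 kJ
ΔH = Σ(broken) − Σ(formed) = 1798 − 1843 = −45 kJ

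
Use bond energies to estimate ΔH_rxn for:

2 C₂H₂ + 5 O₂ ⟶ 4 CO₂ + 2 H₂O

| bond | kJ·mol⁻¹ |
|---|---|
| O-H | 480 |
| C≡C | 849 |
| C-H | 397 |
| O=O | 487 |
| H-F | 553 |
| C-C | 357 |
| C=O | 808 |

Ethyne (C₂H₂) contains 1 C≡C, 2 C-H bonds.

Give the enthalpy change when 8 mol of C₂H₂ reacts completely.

Bonds broken (reactants):
  C≡C: 2 × 849 = 1698
  C-H: 4 × 397 = 1588
  O=O: 5 × 487 = 2435
  Σ(broken) = 5721 kJ
Bonds formed (products):
  C=O: 8 × 808 = 6464
  O-H: 4 × 480 = 1920
  Σ(formed) = 8384 kJ
ΔH = Σ(broken) − Σ(formed) = 5721 − 8384 = −2663 kJ
For 4× the reaction as written: 4 × (−2663) = −10652 kJ

ΔH = −10652 kJ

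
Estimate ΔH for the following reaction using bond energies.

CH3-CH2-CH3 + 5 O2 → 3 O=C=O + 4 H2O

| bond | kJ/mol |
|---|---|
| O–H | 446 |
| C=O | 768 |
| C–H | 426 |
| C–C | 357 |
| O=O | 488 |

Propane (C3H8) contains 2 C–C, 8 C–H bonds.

ΔH ≈ −1614 kJ

Bonds broken (reactants):
  C–C: 2 × 357 = 714
  C–H: 8 × 426 = 3408
  O=O: 5 × 488 = 2440
  Σ(broken) = 6562 kJ
Bonds formed (products):
  C=O: 6 × 768 = 4608
  O–H: 8 × 446 = 3568
  Σ(formed) = 8176 kJ
ΔH = Σ(broken) − Σ(formed) = 6562 − 8176 = −1614 kJ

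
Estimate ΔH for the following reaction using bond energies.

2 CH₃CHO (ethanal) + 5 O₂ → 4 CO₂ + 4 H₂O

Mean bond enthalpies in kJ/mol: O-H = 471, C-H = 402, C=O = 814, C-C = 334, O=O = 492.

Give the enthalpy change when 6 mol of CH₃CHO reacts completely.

Bonds broken (reactants):
  C-C: 2 × 334 = 668
  C-H: 8 × 402 = 3216
  C=O: 2 × 814 = 1628
  O=O: 5 × 492 = 2460
  Σ(broken) = 7972 kJ
Bonds formed (products):
  C=O: 8 × 814 = 6512
  O-H: 8 × 471 = 3768
  Σ(formed) = 10280 kJ
ΔH = Σ(broken) − Σ(formed) = 7972 − 10280 = −2308 kJ
For 3× the reaction as written: 3 × (−2308) = −6924 kJ

ΔH = −6924 kJ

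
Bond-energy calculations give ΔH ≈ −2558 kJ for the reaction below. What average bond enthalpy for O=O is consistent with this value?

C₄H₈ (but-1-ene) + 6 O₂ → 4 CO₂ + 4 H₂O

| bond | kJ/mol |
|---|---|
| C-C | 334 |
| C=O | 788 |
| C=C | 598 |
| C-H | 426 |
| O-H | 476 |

Let D be the O=O bond energy.
Σ(broken) = 2×334 + 8×426 + 1×598 + 6×D = 4674 + 6D
Σ(formed) = 8×788 + 8×476 = 10112
ΔH = Σ(broken) − Σ(formed) = (4674 + 6D) − (10112) = −5438 + 6D
Setting this equal to −2558 kJ gives 6D = 2880, so D = 480 kJ/mol.

D(O=O) ≈ 480 kJ/mol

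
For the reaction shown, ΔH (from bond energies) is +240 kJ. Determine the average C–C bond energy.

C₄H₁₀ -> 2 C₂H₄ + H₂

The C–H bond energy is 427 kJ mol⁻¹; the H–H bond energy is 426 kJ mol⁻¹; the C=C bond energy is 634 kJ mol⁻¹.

Let D be the C–C bond energy.
Σ(broken) = 3×D + 10×427 = 4270 + 3D
Σ(formed) = 8×427 + 2×634 + 1×426 = 5110
ΔH = Σ(broken) − Σ(formed) = (4270 + 3D) − (5110) = −840 + 3D
Setting this equal to +240 kJ gives 3D = 1080, so D = 360 kJ/mol.

D(C–C) ≈ 360 kJ/mol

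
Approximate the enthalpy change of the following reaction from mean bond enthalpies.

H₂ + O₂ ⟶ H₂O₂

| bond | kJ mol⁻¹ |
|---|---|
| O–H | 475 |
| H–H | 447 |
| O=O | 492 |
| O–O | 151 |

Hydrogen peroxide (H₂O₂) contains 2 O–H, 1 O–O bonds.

ΔH ≈ −162 kJ

Bonds broken (reactants):
  H–H: 1 × 447 = 447
  O=O: 1 × 492 = 492
  Σ(broken) = 939 kJ
Bonds formed (products):
  O–H: 2 × 475 = 950
  O–O: 1 × 151 = 151
  Σ(formed) = 1101 kJ
ΔH = Σ(broken) − Σ(formed) = 939 − 1101 = −162 kJ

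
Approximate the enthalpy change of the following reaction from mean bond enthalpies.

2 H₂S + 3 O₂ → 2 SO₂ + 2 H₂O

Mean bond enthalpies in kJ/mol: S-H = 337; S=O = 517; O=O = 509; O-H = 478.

ΔH ≈ −1105 kJ

Bonds broken (reactants):
  O=O: 3 × 509 = 1527
  S-H: 4 × 337 = 1348
  Σ(broken) = 2875 kJ
Bonds formed (products):
  O-H: 4 × 478 = 1912
  S=O: 4 × 517 = 2068
  Σ(formed) = 3980 kJ
ΔH = Σ(broken) − Σ(formed) = 2875 − 3980 = −1105 kJ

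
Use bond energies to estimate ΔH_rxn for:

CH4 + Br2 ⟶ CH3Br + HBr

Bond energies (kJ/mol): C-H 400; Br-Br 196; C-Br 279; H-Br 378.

ΔH ≈ −61 kJ

Bonds broken (reactants):
  Br-Br: 1 × 196 = 196
  C-H: 4 × 400 = 1600
  Σ(broken) = 1796 kJ
Bonds formed (products):
  C-Br: 1 × 279 = 279
  C-H: 3 × 400 = 1200
  H-Br: 1 × 378 = 378
  Σ(formed) = 1857 kJ
ΔH = Σ(broken) − Σ(formed) = 1796 − 1857 = −61 kJ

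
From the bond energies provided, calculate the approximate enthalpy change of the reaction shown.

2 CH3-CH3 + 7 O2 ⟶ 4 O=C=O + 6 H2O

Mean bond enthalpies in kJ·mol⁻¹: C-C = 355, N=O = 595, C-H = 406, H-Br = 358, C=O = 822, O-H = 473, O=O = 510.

Bonds broken (reactants):
  C-C: 2 × 355 = 710
  C-H: 12 × 406 = 4872
  O=O: 7 × 510 = 3570
  Σ(broken) = 9152 kJ
Bonds formed (products):
  C=O: 8 × 822 = 6576
  O-H: 12 × 473 = 5676
  Σ(formed) = 12252 kJ
ΔH = Σ(broken) − Σ(formed) = 9152 − 12252 = −3100 kJ

ΔH ≈ −3100 kJ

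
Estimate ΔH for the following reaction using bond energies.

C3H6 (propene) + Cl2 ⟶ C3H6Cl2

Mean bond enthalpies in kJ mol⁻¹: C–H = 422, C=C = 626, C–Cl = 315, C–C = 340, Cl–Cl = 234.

ΔH ≈ −110 kJ

Bonds broken (reactants):
  C–C: 1 × 340 = 340
  C–H: 6 × 422 = 2532
  C=C: 1 × 626 = 626
  Cl–Cl: 1 × 234 = 234
  Σ(broken) = 3732 kJ
Bonds formed (products):
  C–C: 2 × 340 = 680
  C–Cl: 2 × 315 = 630
  C–H: 6 × 422 = 2532
  Σ(formed) = 3842 kJ
ΔH = Σ(broken) − Σ(formed) = 3732 − 3842 = −110 kJ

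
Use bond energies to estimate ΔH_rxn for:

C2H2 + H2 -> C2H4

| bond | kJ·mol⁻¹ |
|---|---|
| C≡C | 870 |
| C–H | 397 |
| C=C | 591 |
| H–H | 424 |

ΔH ≈ −91 kJ

Bonds broken (reactants):
  C≡C: 1 × 870 = 870
  C–H: 2 × 397 = 794
  H–H: 1 × 424 = 424
  Σ(broken) = 2088 kJ
Bonds formed (products):
  C–H: 4 × 397 = 1588
  C=C: 1 × 591 = 591
  Σ(formed) = 2179 kJ
ΔH = Σ(broken) − Σ(formed) = 2088 − 2179 = −91 kJ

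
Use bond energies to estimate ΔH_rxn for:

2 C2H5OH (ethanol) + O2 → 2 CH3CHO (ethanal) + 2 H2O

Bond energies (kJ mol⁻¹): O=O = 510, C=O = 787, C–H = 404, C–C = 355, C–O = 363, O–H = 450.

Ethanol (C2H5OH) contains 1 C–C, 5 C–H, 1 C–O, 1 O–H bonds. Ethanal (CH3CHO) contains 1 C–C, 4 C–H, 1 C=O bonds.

ΔH ≈ −430 kJ

Bonds broken (reactants):
  C–C: 2 × 355 = 710
  C–H: 10 × 404 = 4040
  C–O: 2 × 363 = 726
  O–H: 2 × 450 = 900
  O=O: 1 × 510 = 510
  Σ(broken) = 6886 kJ
Bonds formed (products):
  C–C: 2 × 355 = 710
  C–H: 8 × 404 = 3232
  C=O: 2 × 787 = 1574
  O–H: 4 × 450 = 1800
  Σ(formed) = 7316 kJ
ΔH = Σ(broken) − Σ(formed) = 6886 − 7316 = −430 kJ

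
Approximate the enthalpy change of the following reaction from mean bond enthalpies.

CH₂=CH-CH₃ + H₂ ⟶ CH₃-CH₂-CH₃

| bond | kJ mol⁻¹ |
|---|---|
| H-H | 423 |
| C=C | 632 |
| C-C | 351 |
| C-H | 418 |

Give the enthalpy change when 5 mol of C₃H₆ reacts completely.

Bonds broken (reactants):
  C-C: 1 × 351 = 351
  C-H: 6 × 418 = 2508
  C=C: 1 × 632 = 632
  H-H: 1 × 423 = 423
  Σ(broken) = 3914 kJ
Bonds formed (products):
  C-C: 2 × 351 = 702
  C-H: 8 × 418 = 3344
  Σ(formed) = 4046 kJ
ΔH = Σ(broken) − Σ(formed) = 3914 − 4046 = −132 kJ
For 5× the reaction as written: 5 × (−132) = −660 kJ

ΔH = −660 kJ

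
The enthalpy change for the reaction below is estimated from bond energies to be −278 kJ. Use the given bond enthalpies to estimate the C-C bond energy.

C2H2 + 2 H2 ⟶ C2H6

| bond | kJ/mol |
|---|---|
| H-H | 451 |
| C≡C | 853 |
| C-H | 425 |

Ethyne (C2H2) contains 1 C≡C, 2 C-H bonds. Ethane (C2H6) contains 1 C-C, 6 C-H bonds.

D(C-C) ≈ 333 kJ/mol

Let D be the C-C bond energy.
Σ(broken) = 1×853 + 2×425 + 2×451 = 2605
Σ(formed) = 1×D + 6×425 = 2550 + D
ΔH = Σ(broken) − Σ(formed) = (2605) − (2550 + D) = +55 − D
Setting this equal to −278 kJ gives D = 333 kJ/mol.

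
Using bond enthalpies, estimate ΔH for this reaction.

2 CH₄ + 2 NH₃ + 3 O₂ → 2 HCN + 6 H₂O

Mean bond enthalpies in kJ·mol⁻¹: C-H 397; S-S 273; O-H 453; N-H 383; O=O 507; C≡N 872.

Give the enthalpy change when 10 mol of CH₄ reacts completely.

ΔH = −4895 kJ

Bonds broken (reactants):
  C-H: 8 × 397 = 3176
  N-H: 6 × 383 = 2298
  O=O: 3 × 507 = 1521
  Σ(broken) = 6995 kJ
Bonds formed (products):
  C≡N: 2 × 872 = 1744
  C-H: 2 × 397 = 794
  O-H: 12 × 453 = 5436
  Σ(formed) = 7974 kJ
ΔH = Σ(broken) − Σ(formed) = 6995 − 7974 = −979 kJ
For 5× the reaction as written: 5 × (−979) = −4895 kJ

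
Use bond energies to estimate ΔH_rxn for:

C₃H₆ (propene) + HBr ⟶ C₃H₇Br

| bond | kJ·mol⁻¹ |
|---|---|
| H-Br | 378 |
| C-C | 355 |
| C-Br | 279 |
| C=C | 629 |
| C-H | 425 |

ΔH ≈ −52 kJ

Bonds broken (reactants):
  C-C: 1 × 355 = 355
  C-H: 6 × 425 = 2550
  C=C: 1 × 629 = 629
  H-Br: 1 × 378 = 378
  Σ(broken) = 3912 kJ
Bonds formed (products):
  C-Br: 1 × 279 = 279
  C-C: 2 × 355 = 710
  C-H: 7 × 425 = 2975
  Σ(formed) = 3964 kJ
ΔH = Σ(broken) − Σ(formed) = 3912 − 3964 = −52 kJ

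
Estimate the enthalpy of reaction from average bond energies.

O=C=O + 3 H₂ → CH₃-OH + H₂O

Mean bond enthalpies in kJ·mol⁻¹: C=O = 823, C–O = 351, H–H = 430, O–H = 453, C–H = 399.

ΔH ≈ +29 kJ

Bonds broken (reactants):
  C=O: 2 × 823 = 1646
  H–H: 3 × 430 = 1290
  Σ(broken) = 2936 kJ
Bonds formed (products):
  C–H: 3 × 399 = 1197
  C–O: 1 × 351 = 351
  O–H: 3 × 453 = 1359
  Σ(formed) = 2907 kJ
ΔH = Σ(broken) − Σ(formed) = 2936 − 2907 = +29 kJ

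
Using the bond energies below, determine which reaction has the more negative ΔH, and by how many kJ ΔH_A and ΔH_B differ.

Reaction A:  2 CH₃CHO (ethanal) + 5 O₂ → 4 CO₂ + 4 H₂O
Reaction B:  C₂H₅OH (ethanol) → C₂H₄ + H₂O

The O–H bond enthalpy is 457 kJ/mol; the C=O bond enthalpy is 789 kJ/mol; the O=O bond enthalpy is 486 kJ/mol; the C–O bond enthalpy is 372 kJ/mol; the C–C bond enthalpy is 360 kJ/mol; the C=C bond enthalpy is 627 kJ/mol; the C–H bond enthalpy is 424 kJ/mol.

Reaction A, by 1920 kJ

Reaction A:
  Bonds broken (reactants):
    C–C: 2 × 360 = 720
    C–H: 8 × 424 = 3392
    C=O: 2 × 789 = 1578
    O=O: 5 × 486 = 2430
    Σ(broken) = 8120 kJ
  Bonds formed (products):
    C=O: 8 × 789 = 6312
    O–H: 8 × 457 = 3656
    Σ(formed) = 9968 kJ
  ΔH_A = 8120 − 9968 = −1848 kJ
Reaction B:
  Bonds broken (reactants):
    C–C: 1 × 360 = 360
    C–H: 5 × 424 = 2120
    C–O: 1 × 372 = 372
    O–H: 1 × 457 = 457
    Σ(broken) = 3309 kJ
  Bonds formed (products):
    C–H: 4 × 424 = 1696
    C=C: 1 × 627 = 627
    O–H: 2 × 457 = 914
    Σ(formed) = 3237 kJ
  ΔH_B = 3309 − 3237 = +72 kJ
ΔH_A − ΔH_B = −1920 kJ, so reaction A has the more negative ΔH; |ΔH_A − ΔH_B| = 1920 kJ.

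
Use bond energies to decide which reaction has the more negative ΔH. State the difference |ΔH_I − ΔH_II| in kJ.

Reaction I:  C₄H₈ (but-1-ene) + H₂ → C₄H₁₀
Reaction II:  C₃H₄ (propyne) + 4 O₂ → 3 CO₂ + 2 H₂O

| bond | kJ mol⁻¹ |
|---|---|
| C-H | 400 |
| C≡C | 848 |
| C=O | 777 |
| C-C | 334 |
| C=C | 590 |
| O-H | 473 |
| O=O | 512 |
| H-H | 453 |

Reaction II, by 1633 kJ

Reaction I:
  Bonds broken (reactants):
    C-C: 2 × 334 = 668
    C-H: 8 × 400 = 3200
    C=C: 1 × 590 = 590
    H-H: 1 × 453 = 453
    Σ(broken) = 4911 kJ
  Bonds formed (products):
    C-C: 3 × 334 = 1002
    C-H: 10 × 400 = 4000
    Σ(formed) = 5002 kJ
  ΔH_I = 4911 − 5002 = −91 kJ
Reaction II:
  Bonds broken (reactants):
    C≡C: 1 × 848 = 848
    C-C: 1 × 334 = 334
    C-H: 4 × 400 = 1600
    O=O: 4 × 512 = 2048
    Σ(broken) = 4830 kJ
  Bonds formed (products):
    C=O: 6 × 777 = 4662
    O-H: 4 × 473 = 1892
    Σ(formed) = 6554 kJ
  ΔH_II = 4830 − 6554 = −1724 kJ
ΔH_I − ΔH_II = +1633 kJ, so reaction II has the more negative ΔH; |ΔH_I − ΔH_II| = 1633 kJ.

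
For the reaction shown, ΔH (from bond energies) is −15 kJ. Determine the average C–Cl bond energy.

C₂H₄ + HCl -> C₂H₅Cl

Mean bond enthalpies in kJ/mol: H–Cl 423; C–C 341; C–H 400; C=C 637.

Let D be the C–Cl bond energy.
Σ(broken) = 4×400 + 1×637 + 1×423 = 2660
Σ(formed) = 1×341 + 1×D + 5×400 = 2341 + D
ΔH = Σ(broken) − Σ(formed) = (2660) − (2341 + D) = +319 − D
Setting this equal to −15 kJ gives D = 334 kJ/mol.

D(C–Cl) ≈ 334 kJ/mol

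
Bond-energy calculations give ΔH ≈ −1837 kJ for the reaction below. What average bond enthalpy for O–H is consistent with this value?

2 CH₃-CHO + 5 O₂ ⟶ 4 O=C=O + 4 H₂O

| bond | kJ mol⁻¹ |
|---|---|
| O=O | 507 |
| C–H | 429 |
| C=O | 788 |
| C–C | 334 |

D(O–H) ≈ 468 kJ/mol

Let D be the O–H bond energy.
Σ(broken) = 2×334 + 8×429 + 2×788 + 5×507 = 8211
Σ(formed) = 8×788 + 8×D = 6304 + 8D
ΔH = Σ(broken) − Σ(formed) = (8211) − (6304 + 8D) = +1907 − 8D
Setting this equal to −1837 kJ gives 8D = 3744, so D = 468 kJ/mol.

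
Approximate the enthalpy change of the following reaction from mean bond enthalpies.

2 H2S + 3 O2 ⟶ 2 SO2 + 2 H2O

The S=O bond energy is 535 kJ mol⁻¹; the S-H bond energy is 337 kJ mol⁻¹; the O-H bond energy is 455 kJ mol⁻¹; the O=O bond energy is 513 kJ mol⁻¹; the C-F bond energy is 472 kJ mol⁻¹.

Bonds broken (reactants):
  O=O: 3 × 513 = 1539
  S-H: 4 × 337 = 1348
  Σ(broken) = 2887 kJ
Bonds formed (products):
  O-H: 4 × 455 = 1820
  S=O: 4 × 535 = 2140
  Σ(formed) = 3960 kJ
ΔH = Σ(broken) − Σ(formed) = 2887 − 3960 = −1073 kJ

ΔH ≈ −1073 kJ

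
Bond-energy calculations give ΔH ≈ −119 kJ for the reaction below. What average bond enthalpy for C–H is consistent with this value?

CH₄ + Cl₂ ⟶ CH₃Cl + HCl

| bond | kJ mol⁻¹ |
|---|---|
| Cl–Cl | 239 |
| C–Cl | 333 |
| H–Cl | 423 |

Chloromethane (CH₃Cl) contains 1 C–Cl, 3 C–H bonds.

Let D be the C–H bond energy.
Σ(broken) = 4×D + 1×239 = 239 + 4D
Σ(formed) = 1×333 + 3×D + 1×423 = 756 + 3D
ΔH = Σ(broken) − Σ(formed) = (239 + 4D) − (756 + 3D) = −517 + D
Setting this equal to −119 kJ gives D = 398 kJ/mol.

D(C–H) ≈ 398 kJ/mol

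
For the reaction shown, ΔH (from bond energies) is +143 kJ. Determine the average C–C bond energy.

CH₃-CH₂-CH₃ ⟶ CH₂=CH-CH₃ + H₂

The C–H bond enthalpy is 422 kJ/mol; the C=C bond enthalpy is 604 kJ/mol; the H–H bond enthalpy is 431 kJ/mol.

D(C–C) ≈ 334 kJ/mol

Let D be the C–C bond energy.
Σ(broken) = 2×D + 8×422 = 3376 + 2D
Σ(formed) = 1×D + 6×422 + 1×604 + 1×431 = 3567 + D
ΔH = Σ(broken) − Σ(formed) = (3376 + 2D) − (3567 + D) = −191 + D
Setting this equal to +143 kJ gives D = 334 kJ/mol.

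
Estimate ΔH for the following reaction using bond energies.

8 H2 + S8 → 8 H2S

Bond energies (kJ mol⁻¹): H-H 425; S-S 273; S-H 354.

Bonds broken (reactants):
  H-H: 8 × 425 = 3400
  S-S: 8 × 273 = 2184
  Σ(broken) = 5584 kJ
Bonds formed (products):
  S-H: 16 × 354 = 5664
  Σ(formed) = 5664 kJ
ΔH = Σ(broken) − Σ(formed) = 5584 − 5664 = −80 kJ

ΔH ≈ −80 kJ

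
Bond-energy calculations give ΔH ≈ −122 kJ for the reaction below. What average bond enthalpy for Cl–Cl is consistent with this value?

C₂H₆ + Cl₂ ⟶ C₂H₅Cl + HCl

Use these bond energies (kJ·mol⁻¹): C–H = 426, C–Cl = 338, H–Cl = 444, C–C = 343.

D(Cl–Cl) ≈ 234 kJ/mol

Let D be the Cl–Cl bond energy.
Σ(broken) = 1×343 + 6×426 + 1×D = 2899 + D
Σ(formed) = 1×343 + 1×338 + 5×426 + 1×444 = 3255
ΔH = Σ(broken) − Σ(formed) = (2899 + D) − (3255) = −356 + D
Setting this equal to −122 kJ gives D = 234 kJ/mol.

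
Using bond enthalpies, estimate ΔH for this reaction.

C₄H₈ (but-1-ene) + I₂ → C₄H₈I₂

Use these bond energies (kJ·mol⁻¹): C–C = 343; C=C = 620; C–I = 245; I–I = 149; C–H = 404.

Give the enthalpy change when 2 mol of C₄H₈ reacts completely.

Bonds broken (reactants):
  C–C: 2 × 343 = 686
  C–H: 8 × 404 = 3232
  C=C: 1 × 620 = 620
  I–I: 1 × 149 = 149
  Σ(broken) = 4687 kJ
Bonds formed (products):
  C–C: 3 × 343 = 1029
  C–H: 8 × 404 = 3232
  C–I: 2 × 245 = 490
  Σ(formed) = 4751 kJ
ΔH = Σ(broken) − Σ(formed) = 4687 − 4751 = −64 kJ
For 2× the reaction as written: 2 × (−64) = −128 kJ

ΔH = −128 kJ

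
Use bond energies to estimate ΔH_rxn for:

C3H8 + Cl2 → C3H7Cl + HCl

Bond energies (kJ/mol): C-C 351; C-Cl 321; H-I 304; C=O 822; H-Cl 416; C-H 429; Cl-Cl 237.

Bonds broken (reactants):
  C-C: 2 × 351 = 702
  C-H: 8 × 429 = 3432
  Cl-Cl: 1 × 237 = 237
  Σ(broken) = 4371 kJ
Bonds formed (products):
  C-C: 2 × 351 = 702
  C-Cl: 1 × 321 = 321
  C-H: 7 × 429 = 3003
  H-Cl: 1 × 416 = 416
  Σ(formed) = 4442 kJ
ΔH = Σ(broken) − Σ(formed) = 4371 − 4442 = −71 kJ

ΔH ≈ −71 kJ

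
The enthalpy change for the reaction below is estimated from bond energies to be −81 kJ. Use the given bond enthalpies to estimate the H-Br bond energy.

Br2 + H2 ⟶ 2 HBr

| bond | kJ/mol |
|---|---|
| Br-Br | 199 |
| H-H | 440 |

Let D be the H-Br bond energy.
Σ(broken) = 1×199 + 1×440 = 639
Σ(formed) = 2×D = 2D
ΔH = Σ(broken) − Σ(formed) = (639) − (2D) = +639 − 2D
Setting this equal to −81 kJ gives 2D = 720, so D = 360 kJ/mol.

D(H-Br) ≈ 360 kJ/mol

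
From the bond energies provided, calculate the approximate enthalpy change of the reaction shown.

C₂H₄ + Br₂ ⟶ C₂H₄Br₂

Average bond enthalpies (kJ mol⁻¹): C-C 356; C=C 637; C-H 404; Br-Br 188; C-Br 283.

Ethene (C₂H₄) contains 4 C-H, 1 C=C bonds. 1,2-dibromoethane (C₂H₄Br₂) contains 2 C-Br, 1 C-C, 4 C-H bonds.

Bonds broken (reactants):
  Br-Br: 1 × 188 = 188
  C-H: 4 × 404 = 1616
  C=C: 1 × 637 = 637
  Σ(broken) = 2441 kJ
Bonds formed (products):
  C-Br: 2 × 283 = 566
  C-C: 1 × 356 = 356
  C-H: 4 × 404 = 1616
  Σ(formed) = 2538 kJ
ΔH = Σ(broken) − Σ(formed) = 2441 − 2538 = −97 kJ

ΔH ≈ −97 kJ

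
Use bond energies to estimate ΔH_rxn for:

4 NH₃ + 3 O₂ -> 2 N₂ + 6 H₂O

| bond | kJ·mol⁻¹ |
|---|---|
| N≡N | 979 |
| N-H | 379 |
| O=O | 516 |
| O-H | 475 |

ΔH ≈ −1562 kJ

Bonds broken (reactants):
  N-H: 12 × 379 = 4548
  O=O: 3 × 516 = 1548
  Σ(broken) = 6096 kJ
Bonds formed (products):
  N≡N: 2 × 979 = 1958
  O-H: 12 × 475 = 5700
  Σ(formed) = 7658 kJ
ΔH = Σ(broken) − Σ(formed) = 6096 − 7658 = −1562 kJ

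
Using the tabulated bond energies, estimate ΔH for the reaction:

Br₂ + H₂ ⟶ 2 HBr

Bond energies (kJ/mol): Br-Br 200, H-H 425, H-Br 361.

ΔH ≈ −97 kJ

Bonds broken (reactants):
  Br-Br: 1 × 200 = 200
  H-H: 1 × 425 = 425
  Σ(broken) = 625 kJ
Bonds formed (products):
  H-Br: 2 × 361 = 722
  Σ(formed) = 722 kJ
ΔH = Σ(broken) − Σ(formed) = 625 − 722 = −97 kJ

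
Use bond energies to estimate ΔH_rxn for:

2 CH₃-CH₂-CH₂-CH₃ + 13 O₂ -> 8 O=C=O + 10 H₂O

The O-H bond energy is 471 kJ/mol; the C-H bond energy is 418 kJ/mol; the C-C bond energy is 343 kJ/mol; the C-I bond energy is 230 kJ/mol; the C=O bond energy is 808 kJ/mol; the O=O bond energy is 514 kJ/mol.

ΔH ≈ −5248 kJ

Bonds broken (reactants):
  C-C: 6 × 343 = 2058
  C-H: 20 × 418 = 8360
  O=O: 13 × 514 = 6682
  Σ(broken) = 17100 kJ
Bonds formed (products):
  C=O: 16 × 808 = 12928
  O-H: 20 × 471 = 9420
  Σ(formed) = 22348 kJ
ΔH = Σ(broken) − Σ(formed) = 17100 − 22348 = −5248 kJ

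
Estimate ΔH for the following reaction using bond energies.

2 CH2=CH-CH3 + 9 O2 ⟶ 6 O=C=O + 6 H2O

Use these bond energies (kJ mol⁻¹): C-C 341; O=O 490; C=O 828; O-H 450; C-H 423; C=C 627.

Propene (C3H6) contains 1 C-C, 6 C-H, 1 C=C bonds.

ΔH ≈ −3914 kJ

Bonds broken (reactants):
  C-C: 2 × 341 = 682
  C-H: 12 × 423 = 5076
  C=C: 2 × 627 = 1254
  O=O: 9 × 490 = 4410
  Σ(broken) = 11422 kJ
Bonds formed (products):
  C=O: 12 × 828 = 9936
  O-H: 12 × 450 = 5400
  Σ(formed) = 15336 kJ
ΔH = Σ(broken) − Σ(formed) = 11422 − 15336 = −3914 kJ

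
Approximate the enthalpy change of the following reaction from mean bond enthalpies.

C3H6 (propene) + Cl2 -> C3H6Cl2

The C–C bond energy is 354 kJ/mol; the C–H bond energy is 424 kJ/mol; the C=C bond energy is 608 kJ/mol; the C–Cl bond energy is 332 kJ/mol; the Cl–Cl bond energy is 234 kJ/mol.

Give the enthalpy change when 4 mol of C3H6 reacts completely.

ΔH = −704 kJ

Bonds broken (reactants):
  C–C: 1 × 354 = 354
  C–H: 6 × 424 = 2544
  C=C: 1 × 608 = 608
  Cl–Cl: 1 × 234 = 234
  Σ(broken) = 3740 kJ
Bonds formed (products):
  C–C: 2 × 354 = 708
  C–Cl: 2 × 332 = 664
  C–H: 6 × 424 = 2544
  Σ(formed) = 3916 kJ
ΔH = Σ(broken) − Σ(formed) = 3740 − 3916 = −176 kJ
For 4× the reaction as written: 4 × (−176) = −704 kJ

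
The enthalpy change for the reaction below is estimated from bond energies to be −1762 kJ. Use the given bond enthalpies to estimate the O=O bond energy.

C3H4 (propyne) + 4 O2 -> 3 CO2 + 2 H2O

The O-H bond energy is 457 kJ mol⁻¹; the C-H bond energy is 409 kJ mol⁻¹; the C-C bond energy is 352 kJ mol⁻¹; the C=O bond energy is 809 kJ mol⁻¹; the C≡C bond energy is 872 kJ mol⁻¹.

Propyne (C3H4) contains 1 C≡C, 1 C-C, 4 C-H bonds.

D(O=O) ≈ 515 kJ/mol

Let D be the O=O bond energy.
Σ(broken) = 1×872 + 1×352 + 4×409 + 4×D = 2860 + 4D
Σ(formed) = 6×809 + 4×457 = 6682
ΔH = Σ(broken) − Σ(formed) = (2860 + 4D) − (6682) = −3822 + 4D
Setting this equal to −1762 kJ gives 4D = 2060, so D = 515 kJ/mol.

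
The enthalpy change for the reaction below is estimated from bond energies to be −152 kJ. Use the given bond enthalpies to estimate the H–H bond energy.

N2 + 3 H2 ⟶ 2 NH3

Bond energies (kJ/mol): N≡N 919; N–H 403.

D(H–H) ≈ 449 kJ/mol

Let D be the H–H bond energy.
Σ(broken) = 3×D + 1×919 = 919 + 3D
Σ(formed) = 6×403 = 2418
ΔH = Σ(broken) − Σ(formed) = (919 + 3D) − (2418) = −1499 + 3D
Setting this equal to −152 kJ gives 3D = 1347, so D = 449 kJ/mol.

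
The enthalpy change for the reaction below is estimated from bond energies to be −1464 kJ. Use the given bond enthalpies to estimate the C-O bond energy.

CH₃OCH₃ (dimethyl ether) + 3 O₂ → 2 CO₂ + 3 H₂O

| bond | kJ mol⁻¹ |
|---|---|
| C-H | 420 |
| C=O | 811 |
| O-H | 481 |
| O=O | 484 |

Let D be the C-O bond energy.
Σ(broken) = 6×420 + 2×D + 3×484 = 3972 + 2D
Σ(formed) = 4×811 + 6×481 = 6130
ΔH = Σ(broken) − Σ(formed) = (3972 + 2D) − (6130) = −2158 + 2D
Setting this equal to −1464 kJ gives 2D = 694, so D = 347 kJ/mol.

D(C-O) ≈ 347 kJ/mol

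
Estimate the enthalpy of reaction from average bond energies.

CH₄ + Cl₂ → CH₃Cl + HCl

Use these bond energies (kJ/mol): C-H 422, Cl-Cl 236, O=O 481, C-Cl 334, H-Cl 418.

ΔH ≈ −94 kJ

Bonds broken (reactants):
  C-H: 4 × 422 = 1688
  Cl-Cl: 1 × 236 = 236
  Σ(broken) = 1924 kJ
Bonds formed (products):
  C-Cl: 1 × 334 = 334
  C-H: 3 × 422 = 1266
  H-Cl: 1 × 418 = 418
  Σ(formed) = 2018 kJ
ΔH = Σ(broken) − Σ(formed) = 1924 − 2018 = −94 kJ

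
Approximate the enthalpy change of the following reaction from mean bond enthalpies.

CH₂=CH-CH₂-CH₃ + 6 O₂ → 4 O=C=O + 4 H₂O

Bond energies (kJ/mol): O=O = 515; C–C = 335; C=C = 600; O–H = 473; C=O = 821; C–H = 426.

Bonds broken (reactants):
  C–C: 2 × 335 = 670
  C–H: 8 × 426 = 3408
  C=C: 1 × 600 = 600
  O=O: 6 × 515 = 3090
  Σ(broken) = 7768 kJ
Bonds formed (products):
  C=O: 8 × 821 = 6568
  O–H: 8 × 473 = 3784
  Σ(formed) = 10352 kJ
ΔH = Σ(broken) − Σ(formed) = 7768 − 10352 = −2584 kJ

ΔH ≈ −2584 kJ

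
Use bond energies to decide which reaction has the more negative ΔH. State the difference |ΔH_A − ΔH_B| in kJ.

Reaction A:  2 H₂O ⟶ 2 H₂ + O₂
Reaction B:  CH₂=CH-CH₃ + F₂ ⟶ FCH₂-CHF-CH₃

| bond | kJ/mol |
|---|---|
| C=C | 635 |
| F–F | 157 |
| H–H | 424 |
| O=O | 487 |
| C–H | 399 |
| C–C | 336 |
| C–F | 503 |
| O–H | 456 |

Reaction A:
  Bonds broken (reactants):
    O–H: 4 × 456 = 1824
    Σ(broken) = 1824 kJ
  Bonds formed (products):
    H–H: 2 × 424 = 848
    O=O: 1 × 487 = 487
    Σ(formed) = 1335 kJ
  ΔH_A = 1824 − 1335 = +489 kJ
Reaction B:
  Bonds broken (reactants):
    C–C: 1 × 336 = 336
    C–H: 6 × 399 = 2394
    C=C: 1 × 635 = 635
    F–F: 1 × 157 = 157
    Σ(broken) = 3522 kJ
  Bonds formed (products):
    C–C: 2 × 336 = 672
    C–F: 2 × 503 = 1006
    C–H: 6 × 399 = 2394
    Σ(formed) = 4072 kJ
  ΔH_B = 3522 − 4072 = −550 kJ
ΔH_A − ΔH_B = +1039 kJ, so reaction B has the more negative ΔH; |ΔH_A − ΔH_B| = 1039 kJ.

Reaction B, by 1039 kJ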